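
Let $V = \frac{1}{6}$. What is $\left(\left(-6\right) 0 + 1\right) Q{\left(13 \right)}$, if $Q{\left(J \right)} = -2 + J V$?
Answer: $\frac{1}{6} \approx 0.16667$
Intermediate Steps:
$V = \frac{1}{6} \approx 0.16667$
$Q{\left(J \right)} = -2 + \frac{J}{6}$ ($Q{\left(J \right)} = -2 + J \frac{1}{6} = -2 + \frac{J}{6}$)
$\left(\left(-6\right) 0 + 1\right) Q{\left(13 \right)} = \left(\left(-6\right) 0 + 1\right) \left(-2 + \frac{1}{6} \cdot 13\right) = \left(0 + 1\right) \left(-2 + \frac{13}{6}\right) = 1 \cdot \frac{1}{6} = \frac{1}{6}$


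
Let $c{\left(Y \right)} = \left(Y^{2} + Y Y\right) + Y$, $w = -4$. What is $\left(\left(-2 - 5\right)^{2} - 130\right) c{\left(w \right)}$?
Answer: $-2268$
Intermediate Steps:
$c{\left(Y \right)} = Y + 2 Y^{2}$ ($c{\left(Y \right)} = \left(Y^{2} + Y^{2}\right) + Y = 2 Y^{2} + Y = Y + 2 Y^{2}$)
$\left(\left(-2 - 5\right)^{2} - 130\right) c{\left(w \right)} = \left(\left(-2 - 5\right)^{2} - 130\right) \left(- 4 \left(1 + 2 \left(-4\right)\right)\right) = \left(\left(-7\right)^{2} - 130\right) \left(- 4 \left(1 - 8\right)\right) = \left(49 - 130\right) \left(\left(-4\right) \left(-7\right)\right) = \left(-81\right) 28 = -2268$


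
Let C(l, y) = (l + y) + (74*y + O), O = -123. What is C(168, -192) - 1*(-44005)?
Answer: 29650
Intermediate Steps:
C(l, y) = -123 + l + 75*y (C(l, y) = (l + y) + (74*y - 123) = (l + y) + (-123 + 74*y) = -123 + l + 75*y)
C(168, -192) - 1*(-44005) = (-123 + 168 + 75*(-192)) - 1*(-44005) = (-123 + 168 - 14400) + 44005 = -14355 + 44005 = 29650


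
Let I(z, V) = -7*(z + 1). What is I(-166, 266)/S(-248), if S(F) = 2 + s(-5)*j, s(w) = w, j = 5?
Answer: -1155/23 ≈ -50.217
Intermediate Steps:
I(z, V) = -7 - 7*z (I(z, V) = -7*(1 + z) = -7 - 7*z)
S(F) = -23 (S(F) = 2 - 5*5 = 2 - 25 = -23)
I(-166, 266)/S(-248) = (-7 - 7*(-166))/(-23) = (-7 + 1162)*(-1/23) = 1155*(-1/23) = -1155/23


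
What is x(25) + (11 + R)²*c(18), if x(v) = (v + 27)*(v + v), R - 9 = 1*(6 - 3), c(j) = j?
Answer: 12122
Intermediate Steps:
R = 12 (R = 9 + 1*(6 - 3) = 9 + 1*3 = 9 + 3 = 12)
x(v) = 2*v*(27 + v) (x(v) = (27 + v)*(2*v) = 2*v*(27 + v))
x(25) + (11 + R)²*c(18) = 2*25*(27 + 25) + (11 + 12)²*18 = 2*25*52 + 23²*18 = 2600 + 529*18 = 2600 + 9522 = 12122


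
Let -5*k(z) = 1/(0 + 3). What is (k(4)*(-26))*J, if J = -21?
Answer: -182/5 ≈ -36.400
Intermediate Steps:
k(z) = -1/15 (k(z) = -1/(5*(0 + 3)) = -⅕/3 = -⅕*⅓ = -1/15)
(k(4)*(-26))*J = -1/15*(-26)*(-21) = (26/15)*(-21) = -182/5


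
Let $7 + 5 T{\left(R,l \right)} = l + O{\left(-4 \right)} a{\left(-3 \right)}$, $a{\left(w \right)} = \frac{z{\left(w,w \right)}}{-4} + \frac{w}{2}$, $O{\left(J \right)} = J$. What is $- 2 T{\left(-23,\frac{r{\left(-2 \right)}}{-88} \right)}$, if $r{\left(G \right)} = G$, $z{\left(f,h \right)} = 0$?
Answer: $\frac{43}{110} \approx 0.39091$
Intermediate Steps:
$a{\left(w \right)} = \frac{w}{2}$ ($a{\left(w \right)} = \frac{0}{-4} + \frac{w}{2} = 0 \left(- \frac{1}{4}\right) + w \frac{1}{2} = 0 + \frac{w}{2} = \frac{w}{2}$)
$T{\left(R,l \right)} = - \frac{1}{5} + \frac{l}{5}$ ($T{\left(R,l \right)} = - \frac{7}{5} + \frac{l - 4 \cdot \frac{1}{2} \left(-3\right)}{5} = - \frac{7}{5} + \frac{l - -6}{5} = - \frac{7}{5} + \frac{l + 6}{5} = - \frac{7}{5} + \frac{6 + l}{5} = - \frac{7}{5} + \left(\frac{6}{5} + \frac{l}{5}\right) = - \frac{1}{5} + \frac{l}{5}$)
$- 2 T{\left(-23,\frac{r{\left(-2 \right)}}{-88} \right)} = - 2 \left(- \frac{1}{5} + \frac{\left(-2\right) \frac{1}{-88}}{5}\right) = - 2 \left(- \frac{1}{5} + \frac{\left(-2\right) \left(- \frac{1}{88}\right)}{5}\right) = - 2 \left(- \frac{1}{5} + \frac{1}{5} \cdot \frac{1}{44}\right) = - 2 \left(- \frac{1}{5} + \frac{1}{220}\right) = \left(-2\right) \left(- \frac{43}{220}\right) = \frac{43}{110}$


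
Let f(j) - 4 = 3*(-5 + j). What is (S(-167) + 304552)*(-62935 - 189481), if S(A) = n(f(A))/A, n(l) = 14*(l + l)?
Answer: -12841542840320/167 ≈ -7.6895e+10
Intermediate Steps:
f(j) = -11 + 3*j (f(j) = 4 + 3*(-5 + j) = 4 + (-15 + 3*j) = -11 + 3*j)
n(l) = 28*l (n(l) = 14*(2*l) = 28*l)
S(A) = (-308 + 84*A)/A (S(A) = (28*(-11 + 3*A))/A = (-308 + 84*A)/A)
(S(-167) + 304552)*(-62935 - 189481) = ((84 - 308/(-167)) + 304552)*(-62935 - 189481) = ((84 - 308*(-1/167)) + 304552)*(-252416) = ((84 + 308/167) + 304552)*(-252416) = (14336/167 + 304552)*(-252416) = (50874520/167)*(-252416) = -12841542840320/167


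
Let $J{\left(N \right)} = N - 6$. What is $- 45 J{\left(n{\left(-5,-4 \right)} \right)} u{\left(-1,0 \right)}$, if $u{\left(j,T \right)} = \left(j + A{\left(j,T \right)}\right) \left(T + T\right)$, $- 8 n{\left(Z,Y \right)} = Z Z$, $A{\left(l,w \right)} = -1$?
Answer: $0$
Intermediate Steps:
$n{\left(Z,Y \right)} = - \frac{Z^{2}}{8}$ ($n{\left(Z,Y \right)} = - \frac{Z Z}{8} = - \frac{Z^{2}}{8}$)
$u{\left(j,T \right)} = 2 T \left(-1 + j\right)$ ($u{\left(j,T \right)} = \left(j - 1\right) \left(T + T\right) = \left(-1 + j\right) 2 T = 2 T \left(-1 + j\right)$)
$J{\left(N \right)} = -6 + N$
$- 45 J{\left(n{\left(-5,-4 \right)} \right)} u{\left(-1,0 \right)} = - 45 \left(-6 - \frac{\left(-5\right)^{2}}{8}\right) 2 \cdot 0 \left(-1 - 1\right) = - 45 \left(-6 - \frac{25}{8}\right) 2 \cdot 0 \left(-2\right) = - 45 \left(-6 - \frac{25}{8}\right) 0 = \left(-45\right) \left(- \frac{73}{8}\right) 0 = \frac{3285}{8} \cdot 0 = 0$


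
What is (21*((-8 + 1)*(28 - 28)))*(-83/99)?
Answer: 0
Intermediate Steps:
(21*((-8 + 1)*(28 - 28)))*(-83/99) = (21*(-7*0))*(-83*1/99) = (21*0)*(-83/99) = 0*(-83/99) = 0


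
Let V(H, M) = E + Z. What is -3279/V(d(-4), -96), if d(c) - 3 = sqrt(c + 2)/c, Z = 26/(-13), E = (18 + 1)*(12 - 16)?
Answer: 1093/26 ≈ 42.038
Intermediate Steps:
E = -76 (E = 19*(-4) = -76)
Z = -2 (Z = 26*(-1/13) = -2)
d(c) = 3 + sqrt(2 + c)/c (d(c) = 3 + sqrt(c + 2)/c = 3 + sqrt(2 + c)/c)
V(H, M) = -78 (V(H, M) = -76 - 2 = -78)
-3279/V(d(-4), -96) = -3279/(-78) = -3279*(-1/78) = 1093/26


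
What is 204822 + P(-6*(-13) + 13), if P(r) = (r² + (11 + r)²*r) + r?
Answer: 1159958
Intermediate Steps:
P(r) = r + r² + r*(11 + r)² (P(r) = (r² + r*(11 + r)²) + r = r + r² + r*(11 + r)²)
204822 + P(-6*(-13) + 13) = 204822 + (-6*(-13) + 13)*(1 + (-6*(-13) + 13) + (11 + (-6*(-13) + 13))²) = 204822 + (78 + 13)*(1 + (78 + 13) + (11 + (78 + 13))²) = 204822 + 91*(1 + 91 + (11 + 91)²) = 204822 + 91*(1 + 91 + 102²) = 204822 + 91*(1 + 91 + 10404) = 204822 + 91*10496 = 204822 + 955136 = 1159958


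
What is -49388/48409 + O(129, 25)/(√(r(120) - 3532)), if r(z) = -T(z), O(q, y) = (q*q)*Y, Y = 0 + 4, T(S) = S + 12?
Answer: -49388/48409 - 16641*I*√229/229 ≈ -1.0202 - 1099.7*I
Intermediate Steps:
T(S) = 12 + S
Y = 4
O(q, y) = 4*q² (O(q, y) = (q*q)*4 = q²*4 = 4*q²)
r(z) = -12 - z (r(z) = -(12 + z) = -12 - z)
-49388/48409 + O(129, 25)/(√(r(120) - 3532)) = -49388/48409 + (4*129²)/(√((-12 - 1*120) - 3532)) = -49388*1/48409 + (4*16641)/(√((-12 - 120) - 3532)) = -49388/48409 + 66564/(√(-132 - 3532)) = -49388/48409 + 66564/(√(-3664)) = -49388/48409 + 66564/((4*I*√229)) = -49388/48409 + 66564*(-I*√229/916) = -49388/48409 - 16641*I*√229/229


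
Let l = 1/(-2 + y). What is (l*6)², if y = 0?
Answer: 9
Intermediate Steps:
l = -½ (l = 1/(-2 + 0) = 1/(-2) = -½ ≈ -0.50000)
(l*6)² = (-½*6)² = (-3)² = 9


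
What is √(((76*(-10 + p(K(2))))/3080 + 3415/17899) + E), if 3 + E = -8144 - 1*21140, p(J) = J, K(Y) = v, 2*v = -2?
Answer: I*√938282505831370/178990 ≈ 171.13*I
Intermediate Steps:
v = -1 (v = (½)*(-2) = -1)
K(Y) = -1
E = -29287 (E = -3 + (-8144 - 1*21140) = -3 + (-8144 - 21140) = -3 - 29284 = -29287)
√(((76*(-10 + p(K(2))))/3080 + 3415/17899) + E) = √(((76*(-10 - 1))/3080 + 3415/17899) - 29287) = √(((76*(-11))*(1/3080) + 3415*(1/17899)) - 29287) = √((-836*1/3080 + 3415/17899) - 29287) = √((-19/70 + 3415/17899) - 29287) = √(-14433/178990 - 29287) = √(-5242094563/178990) = I*√938282505831370/178990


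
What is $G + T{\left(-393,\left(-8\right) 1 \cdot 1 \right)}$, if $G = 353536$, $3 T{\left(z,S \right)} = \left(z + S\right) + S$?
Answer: $\frac{1060199}{3} \approx 3.534 \cdot 10^{5}$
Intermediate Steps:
$T{\left(z,S \right)} = \frac{z}{3} + \frac{2 S}{3}$ ($T{\left(z,S \right)} = \frac{\left(z + S\right) + S}{3} = \frac{\left(S + z\right) + S}{3} = \frac{z + 2 S}{3} = \frac{z}{3} + \frac{2 S}{3}$)
$G + T{\left(-393,\left(-8\right) 1 \cdot 1 \right)} = 353536 + \left(\frac{1}{3} \left(-393\right) + \frac{2 \left(-8\right) 1 \cdot 1}{3}\right) = 353536 - \left(131 - \frac{2 \left(\left(-8\right) 1\right)}{3}\right) = 353536 + \left(-131 + \frac{2}{3} \left(-8\right)\right) = 353536 - \frac{409}{3} = \frac{1060199}{3}$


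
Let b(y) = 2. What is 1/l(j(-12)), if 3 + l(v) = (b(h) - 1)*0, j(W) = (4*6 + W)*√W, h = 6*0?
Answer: -⅓ ≈ -0.33333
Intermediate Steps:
h = 0
j(W) = √W*(24 + W) (j(W) = (24 + W)*√W = √W*(24 + W))
l(v) = -3 (l(v) = -3 + (2 - 1)*0 = -3 + 1*0 = -3 + 0 = -3)
1/l(j(-12)) = 1/(-3) = -⅓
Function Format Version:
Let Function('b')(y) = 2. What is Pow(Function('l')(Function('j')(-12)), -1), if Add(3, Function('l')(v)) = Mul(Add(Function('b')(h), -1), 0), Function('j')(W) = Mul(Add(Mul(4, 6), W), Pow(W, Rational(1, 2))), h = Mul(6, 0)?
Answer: Rational(-1, 3) ≈ -0.33333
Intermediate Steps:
h = 0
Function('j')(W) = Mul(Pow(W, Rational(1, 2)), Add(24, W)) (Function('j')(W) = Mul(Add(24, W), Pow(W, Rational(1, 2))) = Mul(Pow(W, Rational(1, 2)), Add(24, W)))
Function('l')(v) = -3 (Function('l')(v) = Add(-3, Mul(Add(2, -1), 0)) = Add(-3, Mul(1, 0)) = Add(-3, 0) = -3)
Pow(Function('l')(Function('j')(-12)), -1) = Pow(-3, -1) = Rational(-1, 3)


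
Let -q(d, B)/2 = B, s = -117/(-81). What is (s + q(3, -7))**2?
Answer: 19321/81 ≈ 238.53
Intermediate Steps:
s = 13/9 (s = -117*(-1/81) = 13/9 ≈ 1.4444)
q(d, B) = -2*B
(s + q(3, -7))**2 = (13/9 - 2*(-7))**2 = (13/9 + 14)**2 = (139/9)**2 = 19321/81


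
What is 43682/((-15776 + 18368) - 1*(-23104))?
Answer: 21841/12848 ≈ 1.7000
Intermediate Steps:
43682/((-15776 + 18368) - 1*(-23104)) = 43682/(2592 + 23104) = 43682/25696 = 43682*(1/25696) = 21841/12848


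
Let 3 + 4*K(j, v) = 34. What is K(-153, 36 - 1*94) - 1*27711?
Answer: -110813/4 ≈ -27703.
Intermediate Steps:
K(j, v) = 31/4 (K(j, v) = -3/4 + (1/4)*34 = -3/4 + 17/2 = 31/4)
K(-153, 36 - 1*94) - 1*27711 = 31/4 - 1*27711 = 31/4 - 27711 = -110813/4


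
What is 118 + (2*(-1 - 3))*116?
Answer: -810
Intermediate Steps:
118 + (2*(-1 - 3))*116 = 118 + (2*(-4))*116 = 118 - 8*116 = 118 - 928 = -810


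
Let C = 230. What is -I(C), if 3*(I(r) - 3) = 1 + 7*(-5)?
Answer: 25/3 ≈ 8.3333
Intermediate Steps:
I(r) = -25/3 (I(r) = 3 + (1 + 7*(-5))/3 = 3 + (1 - 35)/3 = 3 + (⅓)*(-34) = 3 - 34/3 = -25/3)
-I(C) = -1*(-25/3) = 25/3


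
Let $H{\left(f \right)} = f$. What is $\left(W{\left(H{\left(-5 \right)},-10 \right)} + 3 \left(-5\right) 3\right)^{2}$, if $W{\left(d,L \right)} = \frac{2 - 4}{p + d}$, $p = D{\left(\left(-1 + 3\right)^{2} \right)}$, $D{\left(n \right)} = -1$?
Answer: $\frac{17956}{9} \approx 1995.1$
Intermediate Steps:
$p = -1$
$W{\left(d,L \right)} = - \frac{2}{-1 + d}$ ($W{\left(d,L \right)} = \frac{2 - 4}{-1 + d} = - \frac{2}{-1 + d}$)
$\left(W{\left(H{\left(-5 \right)},-10 \right)} + 3 \left(-5\right) 3\right)^{2} = \left(- \frac{2}{-1 - 5} + 3 \left(-5\right) 3\right)^{2} = \left(- \frac{2}{-6} - 45\right)^{2} = \left(\left(-2\right) \left(- \frac{1}{6}\right) - 45\right)^{2} = \left(\frac{1}{3} - 45\right)^{2} = \left(- \frac{134}{3}\right)^{2} = \frac{17956}{9}$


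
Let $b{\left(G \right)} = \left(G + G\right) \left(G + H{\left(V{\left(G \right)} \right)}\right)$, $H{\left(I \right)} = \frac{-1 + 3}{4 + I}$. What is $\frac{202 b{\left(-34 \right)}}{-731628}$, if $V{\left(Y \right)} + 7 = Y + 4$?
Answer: $- \frac{3859816}{6035931} \approx -0.63947$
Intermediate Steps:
$V{\left(Y \right)} = -3 + Y$ ($V{\left(Y \right)} = -7 + \left(Y + 4\right) = -7 + \left(4 + Y\right) = -3 + Y$)
$H{\left(I \right)} = \frac{2}{4 + I}$
$b{\left(G \right)} = 2 G \left(G + \frac{2}{1 + G}\right)$ ($b{\left(G \right)} = \left(G + G\right) \left(G + \frac{2}{4 + \left(-3 + G\right)}\right) = 2 G \left(G + \frac{2}{1 + G}\right)$)
$\frac{202 b{\left(-34 \right)}}{-731628} = \frac{202 \cdot 2 \left(-34\right) \frac{1}{1 - 34} \left(2 - 34 \left(1 - 34\right)\right)}{-731628} = 202 \cdot 2 \left(-34\right) \frac{1}{-33} \left(2 - -1122\right) \left(- \frac{1}{731628}\right) = 202 \cdot 2 \left(-34\right) \left(- \frac{1}{33}\right) \left(2 + 1122\right) \left(- \frac{1}{731628}\right) = 202 \cdot 2 \left(-34\right) \left(- \frac{1}{33}\right) 1124 \left(- \frac{1}{731628}\right) = 202 \cdot \frac{76432}{33} \left(- \frac{1}{731628}\right) = \frac{15439264}{33} \left(- \frac{1}{731628}\right) = - \frac{3859816}{6035931}$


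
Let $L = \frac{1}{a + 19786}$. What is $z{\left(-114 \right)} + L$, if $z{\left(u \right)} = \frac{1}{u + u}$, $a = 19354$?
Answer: $- \frac{128}{29355} \approx -0.0043604$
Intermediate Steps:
$z{\left(u \right)} = \frac{1}{2 u}$
$L = \frac{1}{39140}$ ($L = \frac{1}{19354 + 19786} = \frac{1}{39140} \approx 2.5549 \cdot 10^{-5}$)
$z{\left(-114 \right)} + L = \frac{1}{2 \left(-114\right)} + \frac{1}{39140} = \frac{1}{2} \left(- \frac{1}{114}\right) + \frac{1}{39140} = - \frac{1}{228} + \frac{1}{39140} = - \frac{128}{29355}$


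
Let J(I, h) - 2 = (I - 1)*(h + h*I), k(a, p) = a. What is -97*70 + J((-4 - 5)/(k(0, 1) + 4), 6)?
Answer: -54109/8 ≈ -6763.6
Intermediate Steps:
J(I, h) = 2 + (-1 + I)*(h + I*h) (J(I, h) = 2 + (I - 1)*(h + h*I) = 2 + (-1 + I)*(h + I*h))
-97*70 + J((-4 - 5)/(k(0, 1) + 4), 6) = -97*70 + (2 - 1*6 + 6*((-4 - 5)/(0 + 4))**2) = -6790 + (2 - 6 + 6*(-9/4)**2) = -6790 + (2 - 6 + 6*(81/16)) = -6790 + (2 - 6 + 243/8) = -6790 + 211/8 = -54109/8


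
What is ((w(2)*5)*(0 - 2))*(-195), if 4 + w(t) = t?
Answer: -3900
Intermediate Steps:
w(t) = -4 + t
((w(2)*5)*(0 - 2))*(-195) = (((-4 + 2)*5)*(0 - 2))*(-195) = (-2*5*(-2))*(-195) = -10*(-2)*(-195) = 20*(-195) = -3900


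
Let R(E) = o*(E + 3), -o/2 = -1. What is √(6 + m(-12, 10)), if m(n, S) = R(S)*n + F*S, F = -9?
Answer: 6*I*√11 ≈ 19.9*I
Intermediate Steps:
o = 2 (o = -2*(-1) = 2)
R(E) = 6 + 2*E (R(E) = 2*(E + 3) = 2*(3 + E) = 6 + 2*E)
m(n, S) = -9*S + n*(6 + 2*S) (m(n, S) = (6 + 2*S)*n - 9*S = n*(6 + 2*S) - 9*S = -9*S + n*(6 + 2*S))
√(6 + m(-12, 10)) = √(6 + (-9*10 + 2*(-12)*(3 + 10))) = √(6 + (-90 + 2*(-12)*13)) = √(6 + (-90 - 312)) = √(6 - 402) = √(-396) = 6*I*√11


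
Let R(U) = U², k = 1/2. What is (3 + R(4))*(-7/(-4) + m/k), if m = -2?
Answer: -171/4 ≈ -42.750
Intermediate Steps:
k = ½ ≈ 0.50000
(3 + R(4))*(-7/(-4) + m/k) = (3 + 4²)*(-7/(-4) - 2/½) = (3 + 16)*(-7*(-¼) - 2*2) = 19*(7/4 - 4) = 19*(-9/4) = -171/4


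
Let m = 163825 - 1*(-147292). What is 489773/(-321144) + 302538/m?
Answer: -55218442969/99913357848 ≈ -0.55266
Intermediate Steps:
m = 311117 (m = 163825 + 147292 = 311117)
489773/(-321144) + 302538/m = 489773/(-321144) + 302538/311117 = 489773*(-1/321144) + 302538*(1/311117) = -489773/321144 + 302538/311117 = -55218442969/99913357848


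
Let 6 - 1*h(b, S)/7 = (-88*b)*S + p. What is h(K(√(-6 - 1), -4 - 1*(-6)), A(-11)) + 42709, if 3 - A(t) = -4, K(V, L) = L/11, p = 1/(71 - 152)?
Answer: 3526342/81 ≈ 43535.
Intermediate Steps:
p = -1/81 (p = 1/(-81) = -1/81 ≈ -0.012346)
K(V, L) = L/11 (K(V, L) = L*(1/11) = L/11)
A(t) = 7 (A(t) = 3 - 1*(-4) = 3 + 4 = 7)
h(b, S) = 3409/81 + 616*S*b (h(b, S) = 42 - 7*((-88*b)*S - 1/81) = 42 - 7*(-88*S*b - 1/81) = 42 - 7*(-1/81 - 88*S*b) = 42 + (7/81 + 616*S*b) = 3409/81 + 616*S*b)
h(K(√(-6 - 1), -4 - 1*(-6)), A(-11)) + 42709 = (3409/81 + 616*7*((-4 - 1*(-6))/11)) + 42709 = (3409/81 + 616*7*((-4 + 6)/11)) + 42709 = (3409/81 + 616*7*((1/11)*2)) + 42709 = (3409/81 + 616*7*(2/11)) + 42709 = (3409/81 + 784) + 42709 = 66913/81 + 42709 = 3526342/81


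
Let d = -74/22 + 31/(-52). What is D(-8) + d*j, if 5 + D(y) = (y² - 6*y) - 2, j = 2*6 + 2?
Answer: 14175/286 ≈ 49.563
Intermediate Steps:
j = 14 (j = 12 + 2 = 14)
D(y) = -7 + y² - 6*y (D(y) = -5 + ((y² - 6*y) - 2) = -5 + (-2 + y² - 6*y) = -7 + y² - 6*y)
d = -2265/572 (d = -74*1/22 + 31*(-1/52) = -37/11 - 31/52 = -2265/572 ≈ -3.9598)
D(-8) + d*j = (-7 + (-8)² - 6*(-8)) - 2265/572*14 = (-7 + 64 + 48) - 15855/286 = 105 - 15855/286 = 14175/286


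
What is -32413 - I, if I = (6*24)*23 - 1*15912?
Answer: -19813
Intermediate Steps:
I = -12600 (I = 144*23 - 15912 = 3312 - 15912 = -12600)
-32413 - I = -32413 - 1*(-12600) = -32413 + 12600 = -19813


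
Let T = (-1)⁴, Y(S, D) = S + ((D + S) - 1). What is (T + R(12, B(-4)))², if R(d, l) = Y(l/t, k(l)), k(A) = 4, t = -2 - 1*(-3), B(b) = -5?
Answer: 36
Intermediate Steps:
t = 1 (t = -2 + 3 = 1)
Y(S, D) = -1 + D + 2*S (Y(S, D) = S + (-1 + D + S) = -1 + D + 2*S)
R(d, l) = 3 + 2*l (R(d, l) = -1 + 4 + 2*(l/1) = -1 + 4 + 2*(l*1) = -1 + 4 + 2*l = 3 + 2*l)
T = 1
(T + R(12, B(-4)))² = (1 + (3 + 2*(-5)))² = (1 + (3 - 10))² = (1 - 7)² = (-6)² = 36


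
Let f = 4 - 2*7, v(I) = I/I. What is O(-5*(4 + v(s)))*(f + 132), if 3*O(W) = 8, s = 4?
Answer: 976/3 ≈ 325.33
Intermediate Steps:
v(I) = 1
f = -10 (f = 4 - 14 = -10)
O(W) = 8/3 (O(W) = (1/3)*8 = 8/3)
O(-5*(4 + v(s)))*(f + 132) = 8*(-10 + 132)/3 = (8/3)*122 = 976/3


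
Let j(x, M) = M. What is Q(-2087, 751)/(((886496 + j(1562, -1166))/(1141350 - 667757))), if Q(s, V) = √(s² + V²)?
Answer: 473593*√4919570/885330 ≈ 1186.5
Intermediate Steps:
Q(s, V) = √(V² + s²)
Q(-2087, 751)/(((886496 + j(1562, -1166))/(1141350 - 667757))) = √(751² + (-2087)²)/(((886496 - 1166)/(1141350 - 667757))) = √(564001 + 4355569)/((885330/473593)) = √4919570/((885330*(1/473593))) = √4919570/(885330/473593) = √4919570*(473593/885330) = 473593*√4919570/885330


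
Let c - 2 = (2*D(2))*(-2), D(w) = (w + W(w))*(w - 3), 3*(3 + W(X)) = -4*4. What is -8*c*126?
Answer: 23520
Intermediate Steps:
W(X) = -25/3 (W(X) = -3 + (-4*4)/3 = -3 + (⅓)*(-16) = -3 - 16/3 = -25/3)
D(w) = (-3 + w)*(-25/3 + w) (D(w) = (w - 25/3)*(w - 3) = (-25/3 + w)*(-3 + w) = (-3 + w)*(-25/3 + w))
c = -70/3 (c = 2 + (2*(25 + 2² - 34/3*2))*(-2) = 2 + (2*(25 + 4 - 68/3))*(-2) = 2 + (2*(19/3))*(-2) = 2 + (38/3)*(-2) = 2 - 76/3 = -70/3 ≈ -23.333)
-8*c*126 = -8*(-70/3)*126 = (560/3)*126 = 23520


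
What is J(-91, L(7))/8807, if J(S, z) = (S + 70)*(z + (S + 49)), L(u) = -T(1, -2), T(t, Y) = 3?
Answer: 945/8807 ≈ 0.10730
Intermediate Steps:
L(u) = -3 (L(u) = -1*3 = -3)
J(S, z) = (70 + S)*(49 + S + z) (J(S, z) = (70 + S)*(z + (49 + S)) = (70 + S)*(49 + S + z))
J(-91, L(7))/8807 = (3430 + (-91)² + 70*(-3) + 119*(-91) - 91*(-3))/8807 = (3430 + 8281 - 210 - 10829 + 273)*(1/8807) = 945*(1/8807) = 945/8807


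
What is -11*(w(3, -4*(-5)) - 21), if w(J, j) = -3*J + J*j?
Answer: -330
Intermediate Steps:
-11*(w(3, -4*(-5)) - 21) = -11*(3*(-3 - 4*(-5)) - 21) = -11*(3*(-3 + 20) - 21) = -11*(3*17 - 21) = -11*(51 - 21) = -11*30 = -330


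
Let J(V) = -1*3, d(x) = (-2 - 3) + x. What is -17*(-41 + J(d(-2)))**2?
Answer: -32912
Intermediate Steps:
d(x) = -5 + x
J(V) = -3
-17*(-41 + J(d(-2)))**2 = -17*(-41 - 3)**2 = -17*(-44)**2 = -17*1936 = -32912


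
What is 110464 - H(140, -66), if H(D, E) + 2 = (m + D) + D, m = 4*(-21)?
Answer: 110270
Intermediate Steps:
m = -84
H(D, E) = -86 + 2*D (H(D, E) = -2 + ((-84 + D) + D) = -2 + (-84 + 2*D) = -86 + 2*D)
110464 - H(140, -66) = 110464 - (-86 + 2*140) = 110464 - (-86 + 280) = 110464 - 1*194 = 110464 - 194 = 110270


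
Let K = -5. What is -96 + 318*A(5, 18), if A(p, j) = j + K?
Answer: 4038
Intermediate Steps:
A(p, j) = -5 + j (A(p, j) = j - 5 = -5 + j)
-96 + 318*A(5, 18) = -96 + 318*(-5 + 18) = -96 + 318*13 = -96 + 4134 = 4038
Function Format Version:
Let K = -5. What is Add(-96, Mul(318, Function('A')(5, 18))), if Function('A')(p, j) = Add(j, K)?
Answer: 4038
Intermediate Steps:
Function('A')(p, j) = Add(-5, j) (Function('A')(p, j) = Add(j, -5) = Add(-5, j))
Add(-96, Mul(318, Function('A')(5, 18))) = Add(-96, Mul(318, Add(-5, 18))) = Add(-96, Mul(318, 13)) = Add(-96, 4134) = 4038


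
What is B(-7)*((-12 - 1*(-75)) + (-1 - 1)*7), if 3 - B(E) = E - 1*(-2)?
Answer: 392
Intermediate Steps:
B(E) = 1 - E (B(E) = 3 - (E - 1*(-2)) = 3 - (E + 2) = 3 - (2 + E) = 3 + (-2 - E) = 1 - E)
B(-7)*((-12 - 1*(-75)) + (-1 - 1)*7) = (1 - 1*(-7))*((-12 - 1*(-75)) + (-1 - 1)*7) = (1 + 7)*((-12 + 75) - 2*7) = 8*(63 - 14) = 8*49 = 392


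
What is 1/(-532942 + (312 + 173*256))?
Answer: -1/488342 ≈ -2.0477e-6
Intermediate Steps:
1/(-532942 + (312 + 173*256)) = 1/(-532942 + (312 + 44288)) = 1/(-532942 + 44600) = 1/(-488342) = -1/488342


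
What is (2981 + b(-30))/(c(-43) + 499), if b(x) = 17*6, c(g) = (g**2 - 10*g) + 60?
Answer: 3083/2838 ≈ 1.0863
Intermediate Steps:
c(g) = 60 + g**2 - 10*g
b(x) = 102
(2981 + b(-30))/(c(-43) + 499) = (2981 + 102)/((60 + (-43)**2 - 10*(-43)) + 499) = 3083/((60 + 1849 + 430) + 499) = 3083/(2339 + 499) = 3083/2838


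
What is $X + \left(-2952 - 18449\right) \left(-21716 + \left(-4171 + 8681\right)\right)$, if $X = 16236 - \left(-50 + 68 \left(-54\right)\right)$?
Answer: $368245564$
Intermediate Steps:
$X = 19958$ ($X = 16236 - \left(-50 - 3672\right) = 16236 - -3722 = 16236 + 3722 = 19958$)
$X + \left(-2952 - 18449\right) \left(-21716 + \left(-4171 + 8681\right)\right) = 19958 + \left(-2952 - 18449\right) \left(-21716 + \left(-4171 + 8681\right)\right) = 19958 - 21401 \left(-21716 + 4510\right) = 19958 - -368225606 = 19958 + 368225606 = 368245564$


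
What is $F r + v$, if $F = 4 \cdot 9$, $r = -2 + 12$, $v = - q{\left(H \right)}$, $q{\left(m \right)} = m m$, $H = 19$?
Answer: $-1$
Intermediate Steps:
$q{\left(m \right)} = m^{2}$
$v = -361$ ($v = - 19^{2} = \left(-1\right) 361 = -361$)
$r = 10$
$F = 36$
$F r + v = 36 \cdot 10 - 361 = 360 - 361 = -1$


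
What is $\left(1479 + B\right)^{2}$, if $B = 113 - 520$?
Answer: $1149184$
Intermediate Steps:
$B = -407$
$\left(1479 + B\right)^{2} = \left(1479 - 407\right)^{2} = 1072^{2} = 1149184$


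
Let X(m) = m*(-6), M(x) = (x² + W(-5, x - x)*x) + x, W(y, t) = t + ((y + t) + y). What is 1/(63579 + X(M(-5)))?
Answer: 1/63159 ≈ 1.5833e-5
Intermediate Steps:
W(y, t) = 2*t + 2*y (W(y, t) = t + ((t + y) + y) = t + (t + 2*y) = 2*t + 2*y)
M(x) = x² - 9*x (M(x) = (x² + (2*(x - x) + 2*(-5))*x) + x = (x² + (2*0 - 10)*x) + x = (x² + (0 - 10)*x) + x = (x² - 10*x) + x = x² - 9*x)
X(m) = -6*m
1/(63579 + X(M(-5))) = 1/(63579 - (-30)*(-9 - 5)) = 1/(63579 - (-30)*(-14)) = 1/(63579 - 6*70) = 1/(63579 - 420) = 1/63159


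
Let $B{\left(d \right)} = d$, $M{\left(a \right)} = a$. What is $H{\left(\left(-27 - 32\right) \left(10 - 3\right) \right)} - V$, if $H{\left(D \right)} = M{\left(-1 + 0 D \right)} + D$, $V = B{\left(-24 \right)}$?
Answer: $-390$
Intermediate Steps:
$V = -24$
$H{\left(D \right)} = -1 + D$ ($H{\left(D \right)} = \left(-1 + 0 D\right) + D = \left(-1 + 0\right) + D = -1 + D$)
$H{\left(\left(-27 - 32\right) \left(10 - 3\right) \right)} - V = \left(-1 + \left(-27 - 32\right) \left(10 - 3\right)\right) - -24 = \left(-1 - 413\right) + 24 = -414 + 24 = -390$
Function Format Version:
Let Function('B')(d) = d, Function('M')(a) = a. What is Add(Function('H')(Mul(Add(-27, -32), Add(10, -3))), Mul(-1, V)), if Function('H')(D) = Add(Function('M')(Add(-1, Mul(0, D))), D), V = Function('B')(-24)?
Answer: -390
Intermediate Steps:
V = -24
Function('H')(D) = Add(-1, D) (Function('H')(D) = Add(Add(-1, Mul(0, D)), D) = Add(Add(-1, 0), D) = Add(-1, D))
Add(Function('H')(Mul(Add(-27, -32), Add(10, -3))), Mul(-1, V)) = Add(Add(-1, Mul(Add(-27, -32), Add(10, -3))), Mul(-1, -24)) = Add(Add(-1, Mul(-59, 7)), 24) = Add(Add(-1, -413), 24) = Add(-414, 24) = -390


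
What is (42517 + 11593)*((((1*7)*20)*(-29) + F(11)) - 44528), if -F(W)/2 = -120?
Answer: -2616110280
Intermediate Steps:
F(W) = 240 (F(W) = -2*(-120) = 240)
(42517 + 11593)*((((1*7)*20)*(-29) + F(11)) - 44528) = (42517 + 11593)*((((1*7)*20)*(-29) + 240) - 44528) = 54110*(((7*20)*(-29) + 240) - 44528) = 54110*((140*(-29) + 240) - 44528) = 54110*((-4060 + 240) - 44528) = 54110*(-3820 - 44528) = 54110*(-48348) = -2616110280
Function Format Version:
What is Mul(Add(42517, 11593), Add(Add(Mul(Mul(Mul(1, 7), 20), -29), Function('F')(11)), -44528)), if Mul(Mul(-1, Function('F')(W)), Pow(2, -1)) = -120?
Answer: -2616110280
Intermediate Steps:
Function('F')(W) = 240 (Function('F')(W) = Mul(-2, -120) = 240)
Mul(Add(42517, 11593), Add(Add(Mul(Mul(Mul(1, 7), 20), -29), Function('F')(11)), -44528)) = Mul(Add(42517, 11593), Add(Add(Mul(Mul(Mul(1, 7), 20), -29), 240), -44528)) = Mul(54110, Add(Add(Mul(Mul(7, 20), -29), 240), -44528)) = Mul(54110, Add(Add(Mul(140, -29), 240), -44528)) = Mul(54110, Add(Add(-4060, 240), -44528)) = Mul(54110, Add(-3820, -44528)) = Mul(54110, -48348) = -2616110280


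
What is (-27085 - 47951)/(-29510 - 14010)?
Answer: 18759/10880 ≈ 1.7242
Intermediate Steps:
(-27085 - 47951)/(-29510 - 14010) = -75036/(-43520) = -75036*(-1/43520) = 18759/10880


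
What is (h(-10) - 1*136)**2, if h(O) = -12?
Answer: 21904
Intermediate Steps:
(h(-10) - 1*136)**2 = (-12 - 1*136)**2 = (-12 - 136)**2 = (-148)**2 = 21904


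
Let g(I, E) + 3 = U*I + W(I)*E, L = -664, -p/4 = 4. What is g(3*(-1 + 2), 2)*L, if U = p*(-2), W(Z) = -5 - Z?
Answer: -51128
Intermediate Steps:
p = -16 (p = -4*4 = -16)
U = 32 (U = -16*(-2) = 32)
g(I, E) = -3 + 32*I + E*(-5 - I) (g(I, E) = -3 + (32*I + (-5 - I)*E) = -3 + (32*I + E*(-5 - I)) = -3 + 32*I + E*(-5 - I))
g(3*(-1 + 2), 2)*L = (-3 + 32*(3*(-1 + 2)) - 1*2*(5 + 3*(-1 + 2)))*(-664) = (-3 + 32*(3*1) - 1*2*(5 + 3*1))*(-664) = (-3 + 32*3 - 1*2*(5 + 3))*(-664) = (-3 + 96 - 1*2*8)*(-664) = (-3 + 96 - 16)*(-664) = 77*(-664) = -51128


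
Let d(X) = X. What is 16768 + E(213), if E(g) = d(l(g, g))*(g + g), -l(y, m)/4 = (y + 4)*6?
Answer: -2201840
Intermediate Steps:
l(y, m) = -96 - 24*y (l(y, m) = -4*(y + 4)*6 = -4*(4 + y)*6 = -4*(24 + 6*y) = -96 - 24*y)
E(g) = 2*g*(-96 - 24*g) (E(g) = (-96 - 24*g)*(g + g) = (-96 - 24*g)*(2*g) = 2*g*(-96 - 24*g))
16768 + E(213) = 16768 - 48*213*(4 + 213) = 16768 - 48*213*217 = 16768 - 2218608 = -2201840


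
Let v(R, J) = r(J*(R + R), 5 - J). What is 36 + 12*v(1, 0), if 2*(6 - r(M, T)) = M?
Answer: 108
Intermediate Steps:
r(M, T) = 6 - M/2
v(R, J) = 6 - J*R (v(R, J) = 6 - J*(R + R)/2 = 6 - J*2*R/2 = 6 - J*R)
36 + 12*v(1, 0) = 36 + 12*(6 - 1*0*1) = 36 + 12*(6 + 0) = 36 + 12*6 = 36 + 72 = 108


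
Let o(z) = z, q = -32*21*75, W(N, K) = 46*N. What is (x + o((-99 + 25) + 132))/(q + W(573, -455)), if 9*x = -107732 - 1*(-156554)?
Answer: -8224/36063 ≈ -0.22805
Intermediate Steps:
q = -50400 (q = -672*75 = -50400)
x = 16274/3 (x = (-107732 - 1*(-156554))/9 = (-107732 + 156554)/9 = (⅑)*48822 = 16274/3 ≈ 5424.7)
(x + o((-99 + 25) + 132))/(q + W(573, -455)) = (16274/3 + ((-99 + 25) + 132))/(-50400 + 46*573) = (16274/3 + (-74 + 132))/(-50400 + 26358) = (16274/3 + 58)/(-24042) = (16448/3)*(-1/24042) = -8224/36063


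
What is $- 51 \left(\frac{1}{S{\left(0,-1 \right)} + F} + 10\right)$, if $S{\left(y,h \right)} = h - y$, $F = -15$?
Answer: $- \frac{8109}{16} \approx -506.81$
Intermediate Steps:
$- 51 \left(\frac{1}{S{\left(0,-1 \right)} + F} + 10\right) = - 51 \left(\frac{1}{\left(-1 - 0\right) - 15} + 10\right) = - 51 \left(\frac{1}{\left(-1 + 0\right) - 15} + 10\right) = - 51 \left(\frac{1}{-1 - 15} + 10\right) = - 51 \left(\frac{1}{-16} + 10\right) = - 51 \left(- \frac{1}{16} + 10\right) = \left(-51\right) \frac{159}{16} = - \frac{8109}{16}$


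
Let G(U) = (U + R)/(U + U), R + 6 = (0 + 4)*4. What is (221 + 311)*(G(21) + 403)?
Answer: 644366/3 ≈ 2.1479e+5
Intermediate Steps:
R = 10 (R = -6 + (0 + 4)*4 = -6 + 4*4 = -6 + 16 = 10)
G(U) = (10 + U)/(2*U) (G(U) = (U + 10)/(U + U) = (10 + U)/((2*U)) = (10 + U)*(1/(2*U)) = (10 + U)/(2*U))
(221 + 311)*(G(21) + 403) = (221 + 311)*((1/2)*(10 + 21)/21 + 403) = 532*((1/2)*(1/21)*31 + 403) = 532*(31/42 + 403) = 532*(16957/42) = 644366/3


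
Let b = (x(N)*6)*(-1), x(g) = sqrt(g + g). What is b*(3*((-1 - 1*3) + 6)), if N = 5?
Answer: -36*sqrt(10) ≈ -113.84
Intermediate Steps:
x(g) = sqrt(2)*sqrt(g) (x(g) = sqrt(2*g) = sqrt(2)*sqrt(g))
b = -6*sqrt(10) (b = ((sqrt(2)*sqrt(5))*6)*(-1) = (sqrt(10)*6)*(-1) = (6*sqrt(10))*(-1) = -6*sqrt(10) ≈ -18.974)
b*(3*((-1 - 1*3) + 6)) = (-6*sqrt(10))*(3*((-1 - 1*3) + 6)) = (-6*sqrt(10))*(3*((-1 - 3) + 6)) = (-6*sqrt(10))*(3*(-4 + 6)) = (-6*sqrt(10))*(3*2) = -6*sqrt(10)*6 = -36*sqrt(10)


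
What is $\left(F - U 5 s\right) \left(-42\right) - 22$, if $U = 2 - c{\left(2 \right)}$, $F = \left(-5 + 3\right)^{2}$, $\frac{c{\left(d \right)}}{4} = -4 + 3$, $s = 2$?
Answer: $2330$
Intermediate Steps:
$c{\left(d \right)} = -4$ ($c{\left(d \right)} = 4 \left(-4 + 3\right) = 4 \left(-1\right) = -4$)
$F = 4$ ($F = \left(-2\right)^{2} = 4$)
$U = 6$ ($U = 2 - -4 = 2 + 4 = 6$)
$\left(F - U 5 s\right) \left(-42\right) - 22 = \left(4 - 6 \cdot 5 \cdot 2\right) \left(-42\right) - 22 = \left(4 - 30 \cdot 2\right) \left(-42\right) - 22 = \left(4 - 60\right) \left(-42\right) - 22 = \left(-56\right) \left(-42\right) - 22 = 2352 - 22 = 2330$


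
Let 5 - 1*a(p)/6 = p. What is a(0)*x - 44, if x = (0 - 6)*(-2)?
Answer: 316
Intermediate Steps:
a(p) = 30 - 6*p
x = 12 (x = -6*(-2) = 12)
a(0)*x - 44 = (30 - 6*0)*12 - 44 = (30 + 0)*12 - 44 = 30*12 - 44 = 360 - 44 = 316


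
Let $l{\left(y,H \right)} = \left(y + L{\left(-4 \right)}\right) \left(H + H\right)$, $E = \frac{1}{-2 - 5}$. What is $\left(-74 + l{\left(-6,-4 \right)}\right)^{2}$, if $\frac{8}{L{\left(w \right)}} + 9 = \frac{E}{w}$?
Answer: $\frac{22410756}{63001} \approx 355.72$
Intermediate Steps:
$E = - \frac{1}{7}$ ($E = \frac{1}{-7} = - \frac{1}{7} \approx -0.14286$)
$L{\left(w \right)} = \frac{8}{-9 - \frac{1}{7 w}}$
$l{\left(y,H \right)} = 2 H \left(- \frac{224}{251} + y\right)$ ($l{\left(y,H \right)} = \left(y - - \frac{224}{1 + 63 \left(-4\right)}\right) \left(H + H\right) = \left(y - - \frac{224}{1 - 252}\right) 2 H = \left(y - - \frac{224}{-251}\right) 2 H = \left(y - \left(-224\right) \left(- \frac{1}{251}\right)\right) 2 H = \left(y - \frac{224}{251}\right) 2 H = \left(- \frac{224}{251} + y\right) 2 H = 2 H \left(- \frac{224}{251} + y\right)$)
$\left(-74 + l{\left(-6,-4 \right)}\right)^{2} = \left(-74 + \frac{2}{251} \left(-4\right) \left(-224 + 251 \left(-6\right)\right)\right)^{2} = \left(-74 + \frac{2}{251} \left(-4\right) \left(-224 - 1506\right)\right)^{2} = \left(-74 + \frac{2}{251} \left(-4\right) \left(-1730\right)\right)^{2} = \left(-74 + \frac{13840}{251}\right)^{2} = \left(- \frac{4734}{251}\right)^{2} = \frac{22410756}{63001}$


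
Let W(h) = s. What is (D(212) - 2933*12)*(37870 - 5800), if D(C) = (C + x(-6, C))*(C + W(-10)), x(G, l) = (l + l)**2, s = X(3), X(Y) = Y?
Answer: 1239897523680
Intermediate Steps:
s = 3
x(G, l) = 4*l**2 (x(G, l) = (2*l)**2 = 4*l**2)
W(h) = 3
D(C) = (3 + C)*(C + 4*C**2) (D(C) = (C + 4*C**2)*(C + 3) = (C + 4*C**2)*(3 + C) = (3 + C)*(C + 4*C**2))
(D(212) - 2933*12)*(37870 - 5800) = (212*(3 + 4*212**2 + 13*212) - 2933*12)*(37870 - 5800) = (212*(3 + 4*44944 + 2756) - 35196)*32070 = (212*(3 + 179776 + 2756) - 35196)*32070 = (212*182535 - 35196)*32070 = (38697420 - 35196)*32070 = 38662224*32070 = 1239897523680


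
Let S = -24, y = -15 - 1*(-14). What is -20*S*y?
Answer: -480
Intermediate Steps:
y = -1 (y = -15 + 14 = -1)
-20*S*y = -(-480)*(-1) = -20*24 = -480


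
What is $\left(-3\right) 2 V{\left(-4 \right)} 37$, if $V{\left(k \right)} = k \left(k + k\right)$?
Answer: $-7104$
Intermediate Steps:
$V{\left(k \right)} = 2 k^{2}$ ($V{\left(k \right)} = k 2 k = 2 k^{2}$)
$\left(-3\right) 2 V{\left(-4 \right)} 37 = \left(-3\right) 2 \cdot 2 \left(-4\right)^{2} \cdot 37 = - 6 \cdot 2 \cdot 16 \cdot 37 = \left(-6\right) 32 \cdot 37 = \left(-192\right) 37 = -7104$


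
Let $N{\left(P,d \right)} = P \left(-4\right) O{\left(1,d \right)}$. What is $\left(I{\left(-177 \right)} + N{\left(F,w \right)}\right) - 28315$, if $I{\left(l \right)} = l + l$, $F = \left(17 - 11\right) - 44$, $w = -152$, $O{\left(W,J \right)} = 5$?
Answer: $-27909$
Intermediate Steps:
$F = -38$ ($F = 6 - 44 = -38$)
$I{\left(l \right)} = 2 l$
$N{\left(P,d \right)} = - 20 P$ ($N{\left(P,d \right)} = P \left(-4\right) 5 = - 4 P 5 = - 20 P$)
$\left(I{\left(-177 \right)} + N{\left(F,w \right)}\right) - 28315 = \left(2 \left(-177\right) - -760\right) - 28315 = \left(-354 + 760\right) - 28315 = 406 - 28315 = -27909$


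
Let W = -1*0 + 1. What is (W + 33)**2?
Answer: 1156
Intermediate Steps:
W = 1 (W = 0 + 1 = 1)
(W + 33)**2 = (1 + 33)**2 = 34**2 = 1156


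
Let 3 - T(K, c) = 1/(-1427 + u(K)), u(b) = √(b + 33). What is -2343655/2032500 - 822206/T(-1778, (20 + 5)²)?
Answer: -2044022023928531399/7459774588500 + 822206*I*√1745/18351229 ≈ -2.7401e+5 + 1.8716*I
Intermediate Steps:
u(b) = √(33 + b)
T(K, c) = 3 - 1/(-1427 + √(33 + K))
-2343655/2032500 - 822206/T(-1778, (20 + 5)²) = -2343655/2032500 - 822206*(-1427 + √(33 - 1778))/(-4282 + 3*√(33 - 1778)) = -2343655*1/2032500 - 822206*(-1427 + √(-1745))/(-4282 + 3*√(-1745)) = -468731/406500 - 822206*(-1427 + I*√1745)/(-4282 + 3*(I*√1745)) = -468731/406500 - 822206*(-1427 + I*√1745)/(-4282 + 3*I*√1745)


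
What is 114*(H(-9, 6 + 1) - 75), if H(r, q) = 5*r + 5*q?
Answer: -9690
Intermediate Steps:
H(r, q) = 5*q + 5*r
114*(H(-9, 6 + 1) - 75) = 114*((5*(6 + 1) + 5*(-9)) - 75) = 114*((5*7 - 45) - 75) = 114*((35 - 45) - 75) = 114*(-10 - 75) = 114*(-85) = -9690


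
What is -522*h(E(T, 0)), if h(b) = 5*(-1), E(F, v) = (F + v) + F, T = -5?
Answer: 2610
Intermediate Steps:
E(F, v) = v + 2*F
h(b) = -5
-522*h(E(T, 0)) = -522*(-5) = 2610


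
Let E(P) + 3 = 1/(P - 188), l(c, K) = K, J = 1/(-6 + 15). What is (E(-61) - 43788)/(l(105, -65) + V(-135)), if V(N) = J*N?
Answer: 272599/498 ≈ 547.39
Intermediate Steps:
J = 1/9 ≈ 0.11111
V(N) = N/9
E(P) = -3 + 1/(-188 + P) (E(P) = -3 + 1/(P - 188) = -3 + 1/(-188 + P))
(E(-61) - 43788)/(l(105, -65) + V(-135)) = ((565 - 3*(-61))/(-188 - 61) - 43788)/(-65 + (1/9)*(-135)) = ((565 + 183)/(-249) - 43788)/(-65 - 15) = (-1/249*748 - 43788)/(-80) = (-748/249 - 43788)*(-1/80) = -10903960/249*(-1/80) = 272599/498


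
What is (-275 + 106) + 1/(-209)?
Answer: -35322/209 ≈ -169.00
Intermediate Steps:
(-275 + 106) + 1/(-209) = -169 - 1/209 = -35322/209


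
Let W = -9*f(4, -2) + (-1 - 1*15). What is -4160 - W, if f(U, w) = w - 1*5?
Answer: -4207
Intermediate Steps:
f(U, w) = -5 + w (f(U, w) = w - 5 = -5 + w)
W = 47 (W = -9*(-5 - 2) + (-1 - 1*15) = -9*(-7) + (-1 - 15) = 63 - 16 = 47)
-4160 - W = -4160 - 1*47 = -4160 - 47 = -4207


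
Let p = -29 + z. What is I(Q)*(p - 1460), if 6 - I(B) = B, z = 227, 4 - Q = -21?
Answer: 23978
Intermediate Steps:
Q = 25 (Q = 4 - 1*(-21) = 4 + 21 = 25)
I(B) = 6 - B
p = 198 (p = -29 + 227 = 198)
I(Q)*(p - 1460) = (6 - 1*25)*(198 - 1460) = (6 - 25)*(-1262) = -19*(-1262) = 23978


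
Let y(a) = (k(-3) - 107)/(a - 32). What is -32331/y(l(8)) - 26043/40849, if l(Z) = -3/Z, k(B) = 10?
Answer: -342078665289/31698824 ≈ -10792.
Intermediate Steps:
y(a) = -97/(-32 + a) (y(a) = (10 - 107)/(a - 32) = -97/(-32 + a))
-32331/y(l(8)) - 26043/40849 = -32331/((-97/(-32 - 3/8))) - 26043/40849 = -32331/((-97/(-259/8))) - 26043/40849 = -32331/((-97*(-8/259))) - 26043/40849 = -32331/776/259 - 26043/40849 = -32331*259/776 - 26043/40849 = -8373729/776 - 26043/40849 = -342078665289/31698824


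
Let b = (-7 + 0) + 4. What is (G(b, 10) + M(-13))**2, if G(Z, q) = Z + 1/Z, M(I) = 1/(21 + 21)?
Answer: 19321/1764 ≈ 10.953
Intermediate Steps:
b = -3 (b = -7 + 4 = -3)
M(I) = 1/42
(G(b, 10) + M(-13))**2 = ((-3 + 1/(-3)) + 1/42)**2 = ((-3 - 1/3) + 1/42)**2 = (-10/3 + 1/42)**2 = (-139/42)**2 = 19321/1764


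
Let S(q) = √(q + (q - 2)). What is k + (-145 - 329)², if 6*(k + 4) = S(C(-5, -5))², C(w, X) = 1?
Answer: 224672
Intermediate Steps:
S(q) = √(-2 + 2*q) (S(q) = √(q + (-2 + q)) = √(-2 + 2*q))
k = -4 (k = -4 + (√(-2 + 2*1))²/6 = -4 + (√(-2 + 2))²/6 = -4 + (√0)²/6 = -4 + (⅙)*0² = -4 + (⅙)*0 = -4 + 0 = -4)
k + (-145 - 329)² = -4 + (-145 - 329)² = -4 + (-474)² = -4 + 224676 = 224672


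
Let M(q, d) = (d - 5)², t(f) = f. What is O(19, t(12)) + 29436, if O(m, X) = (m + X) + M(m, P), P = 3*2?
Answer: 29468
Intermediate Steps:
P = 6
M(q, d) = (-5 + d)²
O(m, X) = 1 + X + m (O(m, X) = (m + X) + (-5 + 6)² = (X + m) + 1² = (X + m) + 1 = 1 + X + m)
O(19, t(12)) + 29436 = (1 + 12 + 19) + 29436 = 32 + 29436 = 29468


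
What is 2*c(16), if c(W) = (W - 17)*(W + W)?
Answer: -64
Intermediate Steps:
c(W) = 2*W*(-17 + W) (c(W) = (-17 + W)*(2*W) = 2*W*(-17 + W))
2*c(16) = 2*(2*16*(-17 + 16)) = 2*(2*16*(-1)) = 2*(-32) = -64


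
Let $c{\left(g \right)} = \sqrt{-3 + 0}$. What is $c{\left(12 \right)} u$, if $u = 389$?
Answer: $389 i \sqrt{3} \approx 673.77 i$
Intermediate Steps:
$c{\left(g \right)} = i \sqrt{3}$ ($c{\left(g \right)} = \sqrt{-3} = i \sqrt{3}$)
$c{\left(12 \right)} u = i \sqrt{3} \cdot 389 = 389 i \sqrt{3}$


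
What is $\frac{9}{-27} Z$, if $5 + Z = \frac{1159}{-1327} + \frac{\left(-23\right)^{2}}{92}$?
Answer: $\frac{655}{15924} \approx 0.041133$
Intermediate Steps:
$Z = - \frac{655}{5308}$ ($Z = -5 + \left(\frac{1159}{-1327} + \frac{\left(-23\right)^{2}}{92}\right) = -5 + \left(1159 \left(- \frac{1}{1327}\right) + 529 \cdot \frac{1}{92}\right) = -5 + \left(- \frac{1159}{1327} + \frac{23}{4}\right) = -5 + \frac{25885}{5308} = - \frac{655}{5308} \approx -0.1234$)
$\frac{9}{-27} Z = \frac{9}{-27} \left(- \frac{655}{5308}\right) = 9 \left(- \frac{1}{27}\right) \left(- \frac{655}{5308}\right) = \left(- \frac{1}{3}\right) \left(- \frac{655}{5308}\right) = \frac{655}{15924}$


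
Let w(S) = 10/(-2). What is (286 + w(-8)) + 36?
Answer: 317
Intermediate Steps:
w(S) = -5 (w(S) = 10*(-½) = -5)
(286 + w(-8)) + 36 = (286 - 5) + 36 = 281 + 36 = 317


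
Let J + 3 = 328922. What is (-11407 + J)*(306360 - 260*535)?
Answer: 53107057120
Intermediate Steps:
J = 328919 (J = -3 + 328922 = 328919)
(-11407 + J)*(306360 - 260*535) = (-11407 + 328919)*(306360 - 260*535) = 317512*(306360 - 139100) = 317512*167260 = 53107057120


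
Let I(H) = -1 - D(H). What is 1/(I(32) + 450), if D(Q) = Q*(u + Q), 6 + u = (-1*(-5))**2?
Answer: -1/1183 ≈ -0.00084531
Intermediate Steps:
u = 19 (u = -6 + (-1*(-5))**2 = -6 + 5**2 = -6 + 25 = 19)
D(Q) = Q*(19 + Q)
I(H) = -1 - H*(19 + H)
1/(I(32) + 450) = 1/((-1 - 1*32*(19 + 32)) + 450) = 1/((-1 - 1*32*51) + 450) = 1/((-1 - 1632) + 450) = 1/(-1633 + 450) = 1/(-1183) = -1/1183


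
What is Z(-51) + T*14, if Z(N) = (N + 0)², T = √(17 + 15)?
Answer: 2601 + 56*√2 ≈ 2680.2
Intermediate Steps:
T = 4*√2 (T = √32 = 4*√2 ≈ 5.6569)
Z(N) = N²
Z(-51) + T*14 = (-51)² + (4*√2)*14 = 2601 + 56*√2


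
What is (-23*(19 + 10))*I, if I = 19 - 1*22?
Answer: 2001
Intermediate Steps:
I = -3 (I = 19 - 22 = -3)
(-23*(19 + 10))*I = -23*(19 + 10)*(-3) = -23*29*(-3) = -667*(-3) = 2001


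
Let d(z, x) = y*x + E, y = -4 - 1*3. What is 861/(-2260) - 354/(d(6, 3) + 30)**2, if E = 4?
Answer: -945549/381940 ≈ -2.4756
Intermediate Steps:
y = -7 (y = -4 - 3 = -7)
d(z, x) = 4 - 7*x (d(z, x) = -7*x + 4 = 4 - 7*x)
861/(-2260) - 354/(d(6, 3) + 30)**2 = 861/(-2260) - 354/((4 - 7*3) + 30)**2 = 861*(-1/2260) - 354/((4 - 21) + 30)**2 = -861/2260 - 354/(-17 + 30)**2 = -861/2260 - 354/(13**2) = -861/2260 - 354/169 = -945549/381940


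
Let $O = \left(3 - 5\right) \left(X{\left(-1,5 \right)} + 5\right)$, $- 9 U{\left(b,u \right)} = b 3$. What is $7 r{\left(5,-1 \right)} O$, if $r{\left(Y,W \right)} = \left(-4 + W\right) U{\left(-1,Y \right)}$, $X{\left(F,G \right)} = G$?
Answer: $\frac{700}{3} \approx 233.33$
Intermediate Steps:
$U{\left(b,u \right)} = - \frac{b}{3}$ ($U{\left(b,u \right)} = - \frac{b 3}{9} = - \frac{3 b}{9} = - \frac{b}{3}$)
$r{\left(Y,W \right)} = - \frac{4}{3} + \frac{W}{3}$ ($r{\left(Y,W \right)} = \left(-4 + W\right) \left(\left(- \frac{1}{3}\right) \left(-1\right)\right) = \left(-4 + W\right) \frac{1}{3} = - \frac{4}{3} + \frac{W}{3}$)
$O = -20$ ($O = \left(3 - 5\right) \left(5 + 5\right) = \left(-2\right) 10 = -20$)
$7 r{\left(5,-1 \right)} O = 7 \left(- \frac{4}{3} + \frac{1}{3} \left(-1\right)\right) \left(-20\right) = 7 \left(- \frac{4}{3} - \frac{1}{3}\right) \left(-20\right) = 7 \left(- \frac{5}{3}\right) \left(-20\right) = \left(- \frac{35}{3}\right) \left(-20\right) = \frac{700}{3}$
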